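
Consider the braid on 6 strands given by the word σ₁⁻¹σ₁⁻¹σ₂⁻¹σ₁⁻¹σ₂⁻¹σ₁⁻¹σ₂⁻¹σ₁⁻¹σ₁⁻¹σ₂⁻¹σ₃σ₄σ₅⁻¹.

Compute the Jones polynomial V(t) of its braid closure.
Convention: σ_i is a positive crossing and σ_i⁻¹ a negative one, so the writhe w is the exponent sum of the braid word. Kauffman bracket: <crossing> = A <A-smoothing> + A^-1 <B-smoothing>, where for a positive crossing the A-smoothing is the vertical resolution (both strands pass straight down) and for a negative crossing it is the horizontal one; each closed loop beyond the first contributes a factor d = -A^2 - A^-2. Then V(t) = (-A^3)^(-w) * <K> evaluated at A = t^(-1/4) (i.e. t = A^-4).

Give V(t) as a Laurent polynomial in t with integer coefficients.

The presented braid s1^-1 s1^-1 s2^-1 s1^-1 s2^-1 s1^-1 s2^-1 s1^-1 s1^-1 s2^-1 s3 s4 s5^-1 on 6 strands reduces by inverse Markov moves (closure unchanged at each step):
  Destabilize: the word has the form β·s5^-1 where s5^-1 occurs only as the final letter (β ∈ B_5); drop it and the last strand → 5 strands.
  Destabilize: the word has the form β·s4 where s4 occurs only as the final letter (β ∈ B_4); drop it and the last strand → 4 strands.
  Destabilize: the word has the form β·s3 where s3 occurs only as the final letter (β ∈ B_3); drop it and the last strand → 3 strands.
Reduced to β = s1^-1 s1^-1 s2^-1 s1^-1 s2^-1 s1^-1 s2^-1 s1^-1 s1^-1 s2^-1 on 3 strands, 10 crossings.
Compute on β:
Braid: s1^-1 s1^-1 s2^-1 s1^-1 s2^-1 s1^-1 s2^-1 s1^-1 s1^-1 s2^-1 on 3 strands, 10 crossings.
Writhe w = (#positive) - (#negative) = 0 - 10 = -10.
State-sum expansion of <K>. There are 2^10 = 1024 states.
For each crossing: s=0 is the vertical smoothing, s=1 horizontal. Crossing k contributes A^(sign_k * (1 - 2*s_k)); loop factor d = -A^2 - A^-2.
Tabulate the states by total A-exponent and number of loops L (A-exp: L × count):
  A^10: L=3 ×1
  A^8: L=2 ×4, L=4 ×6
  A^6: L=1 ×4, L=3 ×30, L=5 ×11
  A^4: L=2 ×48, L=4 ×65, L=6 ×7
  A^2: L=1 ×24, L=3 ×140, L=5 ×45, L=7 ×1
  A^0: L=2 ×129, L=4 ×117, L=6 ×6
  A^-2: L=1 ×43, L=3 ×151, L=5 ×16
  A^-4: L=2 ×96, L=4 ×24
  A^-6: L=1 ×24, L=3 ×21
  A^-8: L=2 ×10
  A^-10: L=3 ×1
Each group contributes A^e * Σ count * d^(L-1):
Powers of d = -A^2 - A^-2: d^2 = A^4 + 2 + A^-4; d^3 = -A^6 - 3*A^2 - 3*A^-2 - A^-6; d^4 = A^8 + 4*A^4 + 6 + 4*A^-4 + A^-8; d^5 = -A^10 - 5*A^6 - 10*A^2 - 10*A^-2 - 5*A^-6 - A^-10; d^6 = A^12 + 6*A^8 + 15*A^4 + 20 + 15*A^-4 + 6*A^-8 + A^-12.
  A^10 * (d^2) = A^14 + 2*A^10 + A^6
  A^8 * (4*d + 6*d^3) = -6*A^14 - 22*A^10 - 22*A^6 - 6*A^2
  A^6 * (4 + 30*d^2 + 11*d^4) = 11*A^14 + 74*A^10 + 130*A^6 + 74*A^2 + 11*A^-2
  A^4 * (48*d + 65*d^3 + 7*d^5) = -7*A^14 - 100*A^10 - 313*A^6 - 313*A^2 - 100*A^-2 - 7*A^-6
  A^2 * (24 + 140*d^2 + 45*d^4 + d^6) = A^14 + 51*A^10 + 335*A^6 + 594*A^2 + 335*A^-2 + 51*A^-6 + A^-10
  A^0 * (129*d + 117*d^3 + 6*d^5) = -6*A^10 - 147*A^6 - 540*A^2 - 540*A^-2 - 147*A^-6 - 6*A^-10
  A^-2 * (43 + 151*d^2 + 16*d^4) = 16*A^6 + 215*A^2 + 441*A^-2 + 215*A^-6 + 16*A^-10
  A^-4 * (96*d + 24*d^3) = -24*A^2 - 168*A^-2 - 168*A^-6 - 24*A^-10
  A^-6 * (24 + 21*d^2) = 21*A^-2 + 66*A^-6 + 21*A^-10
  A^-8 * (10*d) = -10*A^-6 - 10*A^-10
  A^-10 * (d^2) = A^-6 + 2*A^-10 + A^-14
Summing the groups: <K> = -A^10 + A^-6 + A^-14
Normalise by the writhe: (-A^3)^(-w) = (-A^3)^(10) = A^30, so f(A) = A^30 * <K> = -A^40 + A^24 + A^16.
Substitute A = t^(-1/4), i.e. A^e → t^(-e/4): V(t) = t^-4 + t^-6 - t^-10

Answer: t^-4 + t^-6 - t^-10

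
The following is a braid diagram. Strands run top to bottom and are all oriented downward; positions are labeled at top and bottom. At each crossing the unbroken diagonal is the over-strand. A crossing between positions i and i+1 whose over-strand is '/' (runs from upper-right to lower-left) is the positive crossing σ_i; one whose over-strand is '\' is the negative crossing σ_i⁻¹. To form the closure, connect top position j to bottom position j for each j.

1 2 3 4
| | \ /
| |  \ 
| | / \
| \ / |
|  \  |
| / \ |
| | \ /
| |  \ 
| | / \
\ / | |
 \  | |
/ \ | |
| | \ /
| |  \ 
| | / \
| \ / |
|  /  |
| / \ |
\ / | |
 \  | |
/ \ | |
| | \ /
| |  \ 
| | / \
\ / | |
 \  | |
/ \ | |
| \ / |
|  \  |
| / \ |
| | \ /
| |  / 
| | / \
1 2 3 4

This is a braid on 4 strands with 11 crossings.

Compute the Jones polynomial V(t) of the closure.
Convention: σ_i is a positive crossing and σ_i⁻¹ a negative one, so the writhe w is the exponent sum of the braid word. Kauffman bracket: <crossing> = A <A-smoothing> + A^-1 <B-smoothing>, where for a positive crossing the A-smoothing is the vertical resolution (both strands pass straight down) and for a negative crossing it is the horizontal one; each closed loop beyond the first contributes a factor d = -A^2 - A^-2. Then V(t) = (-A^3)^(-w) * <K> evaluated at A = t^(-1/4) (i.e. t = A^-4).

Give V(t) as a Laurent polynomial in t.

t^-2 - 2*t^-3 + 5*t^-4 - 5*t^-5 + 6*t^-6 - 6*t^-7 + 4*t^-8 - 3*t^-9 + t^-10

Derivation:
Reading the diagram top to bottom ('/'-over between positions i,i+1 = s_i, '\'-over = s_i^-1): braid word = s3^-1 s2^-1 s3^-1 s1^-1 s3^-1 s2 s1^-1 s3^-1 s1^-1 s2^-1 s3.
The presented braid s3^-1 s2^-1 s3^-1 s1^-1 s3^-1 s2 s1^-1 s3^-1 s1^-1 s2^-1 s3 on 4 strands reduces by inverse Markov moves (closure unchanged at each step):
  Deconjugate: the word is γ·β·γ⁻¹ with γ = s3^-1 (prefix) and γ⁻¹ = s3 (suffix); strip both.
Reduced to β = s2^-1 s3^-1 s1^-1 s3^-1 s2 s1^-1 s3^-1 s1^-1 s2^-1 on 4 strands, 9 crossings.
Compute on β:
Braid: s2^-1 s3^-1 s1^-1 s3^-1 s2 s1^-1 s3^-1 s1^-1 s2^-1 on 4 strands, 9 crossings.
Writhe w = (#positive) - (#negative) = 1 - 8 = -7.
Computing the Kauffman bracket via state sum. There are 2^9 = 512 states.
Smooth each crossing (0=||, 1=⌣⌢); contribution A^(Σ sign_k(1-2s_k)) * d^(L-1).
Tabulate the states by total A-exponent and number of loops L (A-exp: L × count):
  A^9: L=6 ×1
  A^7: L=5 ×9
  A^5: L=4 ×35, L=6 ×1
  A^3: L=3 ×74, L=5 ×10
  A^1: L=2 ×85, L=4 ×41
  A^-1: L=1 ×42, L=3 ×80, L=5 ×4
  A^-3: L=2 ×65, L=4 ×19
  A^-5: L=1 ×9, L=3 ×26, L=5 ×1
  A^-7: L=2 ×6, L=4 ×3
  A^-9: L=3 ×1
Each group contributes A^e * Σ count * d^(L-1):
Powers of d = -A^2 - A^-2: d^2 = A^4 + 2 + A^-4; d^3 = -A^6 - 3*A^2 - 3*A^-2 - A^-6; d^4 = A^8 + 4*A^4 + 6 + 4*A^-4 + A^-8; d^5 = -A^10 - 5*A^6 - 10*A^2 - 10*A^-2 - 5*A^-6 - A^-10.
  A^9 * (d^5) = -A^19 - 5*A^15 - 10*A^11 - 10*A^7 - 5*A^3 - A^-1
  A^7 * (9*d^4) = 9*A^15 + 36*A^11 + 54*A^7 + 36*A^3 + 9*A^-1
  A^5 * (35*d^3 + d^5) = -A^15 - 40*A^11 - 115*A^7 - 115*A^3 - 40*A^-1 - A^-5
  A^3 * (74*d^2 + 10*d^4) = 10*A^11 + 114*A^7 + 208*A^3 + 114*A^-1 + 10*A^-5
  A^1 * (85*d + 41*d^3) = -41*A^7 - 208*A^3 - 208*A^-1 - 41*A^-5
  A^-1 * (42 + 80*d^2 + 4*d^4) = 4*A^7 + 96*A^3 + 226*A^-1 + 96*A^-5 + 4*A^-9
  A^-3 * (65*d + 19*d^3) = -19*A^3 - 122*A^-1 - 122*A^-5 - 19*A^-9
  A^-5 * (9 + 26*d^2 + d^4) = A^3 + 30*A^-1 + 67*A^-5 + 30*A^-9 + A^-13
  A^-7 * (6*d + 3*d^3) = -3*A^-1 - 15*A^-5 - 15*A^-9 - 3*A^-13
  A^-9 * (d^2) = A^-5 + 2*A^-9 + A^-13
Summing the groups: <K> = -A^19 + 3*A^15 - 4*A^11 + 6*A^7 - 6*A^3 + 5*A^-1 - 5*A^-5 + 2*A^-9 - A^-13
Normalise by the writhe: (-A^3)^(-w) = (-A^3)^(7) = -A^21, so f(A) = -A^21 * <K> = A^40 - 3*A^36 + 4*A^32 - 6*A^28 + 6*A^24 - 5*A^20 + 5*A^16 - 2*A^12 + A^8.
Substitute A = t^(-1/4), i.e. A^e → t^(-e/4): V(t) = t^-2 - 2*t^-3 + 5*t^-4 - 5*t^-5 + 6*t^-6 - 6*t^-7 + 4*t^-8 - 3*t^-9 + t^-10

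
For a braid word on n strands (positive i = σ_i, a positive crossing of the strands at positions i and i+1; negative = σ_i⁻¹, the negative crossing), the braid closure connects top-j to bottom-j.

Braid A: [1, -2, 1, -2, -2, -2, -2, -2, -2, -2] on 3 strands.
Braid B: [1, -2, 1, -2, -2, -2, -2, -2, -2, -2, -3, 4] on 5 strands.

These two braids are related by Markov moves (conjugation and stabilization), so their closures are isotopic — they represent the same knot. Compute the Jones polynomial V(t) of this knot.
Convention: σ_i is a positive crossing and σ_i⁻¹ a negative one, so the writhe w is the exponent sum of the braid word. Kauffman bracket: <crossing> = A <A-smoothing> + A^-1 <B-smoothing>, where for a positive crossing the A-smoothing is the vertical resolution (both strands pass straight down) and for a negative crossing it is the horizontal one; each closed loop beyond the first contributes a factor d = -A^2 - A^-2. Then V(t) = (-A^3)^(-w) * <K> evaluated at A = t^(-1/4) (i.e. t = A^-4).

Markov-equivalent braids have isotopic closures, hence identical knot invariants. Strip the Markov moves from each word to reach a common short braid β, then compute V(t) once on β.
Braid A: s1 s2^-1 s1 s2^-1 s2^-1 s2^-1 s2^-1 s2^-1 s2^-1 s2^-1 on 3 strands has no conjugating prefix/suffix or stabilization to strip; take β = s1 s2^-1 s1 s2^-1 s2^-1 s2^-1 s2^-1 s2^-1 s2^-1 s2^-1.
Braid B: s1 s2^-1 s1 s2^-1 s2^-1 s2^-1 s2^-1 s2^-1 s2^-1 s2^-1 s3^-1 s4 on 5 strands reduces by inverse Markov moves (closure unchanged at each step):
  Destabilize: the word has the form β·s4 where s4 occurs only as the final letter (β ∈ B_4); drop it and the last strand → 4 strands.
  Destabilize: the word has the form β·s3^-1 where s3^-1 occurs only as the final letter (β ∈ B_3); drop it and the last strand → 3 strands.
Reduced to β = s1 s2^-1 s1 s2^-1 s2^-1 s2^-1 s2^-1 s2^-1 s2^-1 s2^-1 on 3 strands, 10 crossings.
Both give the same β = s1 s2^-1 s1 s2^-1 s2^-1 s2^-1 s2^-1 s2^-1 s2^-1 s2^-1 on 3 strands, so one state sum suffices:
Braid: s1 s2^-1 s1 s2^-1 s2^-1 s2^-1 s2^-1 s2^-1 s2^-1 s2^-1 on 3 strands, 10 crossings.
Writhe w = (#positive) - (#negative) = 2 - 8 = -6.
State-sum expansion of <K>. There are 2^10 = 1024 states.
Smooth each crossing (0=||, 1=⌣⌢); contribution A^(Σ sign_k(1-2s_k)) * d^(L-1).
Tabulate the states by total A-exponent and number of loops L (A-exp: L × count):
  A^10: L=9 ×1
  A^8: L=8 ×10
  A^6: L=7 ×45
  A^4: L=6 ×119, L=8 ×1
  A^2: L=5 ×203, L=7 ×7
  A^0: L=4 ×231, L=6 ×21
  A^-2: L=3 ×175, L=5 ×35
  A^-4: L=2 ×85, L=4 ×35
  A^-6: L=1 ×23, L=3 ×22
  A^-8: L=2 ×10
  A^-10: L=3 ×1
Each group contributes A^e * Σ count * d^(L-1):
Powers of d = -A^2 - A^-2: d^2 = A^4 + 2 + A^-4; d^3 = -A^6 - 3*A^2 - 3*A^-2 - A^-6; d^4 = A^8 + 4*A^4 + 6 + 4*A^-4 + A^-8; d^5 = -A^10 - 5*A^6 - 10*A^2 - 10*A^-2 - 5*A^-6 - A^-10; d^6 = A^12 + 6*A^8 + 15*A^4 + 20 + 15*A^-4 + 6*A^-8 + A^-12; d^7 = -A^14 - 7*A^10 - 21*A^6 - 35*A^2 - 35*A^-2 - 21*A^-6 - 7*A^-10 - A^-14; d^8 = A^16 + 8*A^12 + 28*A^8 + 56*A^4 + 70 + 56*A^-4 + 28*A^-8 + 8*A^-12 + A^-16.
  A^10 * (d^8) = A^26 + 8*A^22 + 28*A^18 + 56*A^14 + 70*A^10 + 56*A^6 + 28*A^2 + 8*A^-2 + A^-6
  A^8 * (10*d^7) = -10*A^22 - 70*A^18 - 210*A^14 - 350*A^10 - 350*A^6 - 210*A^2 - 70*A^-2 - 10*A^-6
  A^6 * (45*d^6) = 45*A^18 + 270*A^14 + 675*A^10 + 900*A^6 + 675*A^2 + 270*A^-2 + 45*A^-6
  A^4 * (119*d^5 + d^7) = -A^18 - 126*A^14 - 616*A^10 - 1225*A^6 - 1225*A^2 - 616*A^-2 - 126*A^-6 - A^-10
  A^2 * (203*d^4 + 7*d^6) = 7*A^14 + 245*A^10 + 917*A^6 + 1358*A^2 + 917*A^-2 + 245*A^-6 + 7*A^-10
  A^0 * (231*d^3 + 21*d^5) = -21*A^10 - 336*A^6 - 903*A^2 - 903*A^-2 - 336*A^-6 - 21*A^-10
  A^-2 * (175*d^2 + 35*d^4) = 35*A^6 + 315*A^2 + 560*A^-2 + 315*A^-6 + 35*A^-10
  A^-4 * (85*d + 35*d^3) = -35*A^2 - 190*A^-2 - 190*A^-6 - 35*A^-10
  A^-6 * (23 + 22*d^2) = 22*A^-2 + 67*A^-6 + 22*A^-10
  A^-8 * (10*d) = -10*A^-6 - 10*A^-10
  A^-10 * (d^2) = A^-6 + 2*A^-10 + A^-14
Summing the groups: <K> = A^26 - 2*A^22 + 2*A^18 - 3*A^14 + 3*A^10 - 3*A^6 + 3*A^2 - 2*A^-2 + 2*A^-6 - A^-10 + A^-14
Normalise by the writhe: (-A^3)^(-w) = (-A^3)^(6) = A^18, so f(A) = A^18 * <K> = A^44 - 2*A^40 + 2*A^36 - 3*A^32 + 3*A^28 - 3*A^24 + 3*A^20 - 2*A^16 + 2*A^12 - A^8 + A^4.
Substitute A = t^(-1/4), i.e. A^e → t^(-e/4): V(t) = t^-1 - t^-2 + 2*t^-3 - 2*t^-4 + 3*t^-5 - 3*t^-6 + 3*t^-7 - 3*t^-8 + 2*t^-9 - 2*t^-10 + t^-11

Answer: t^-1 - t^-2 + 2*t^-3 - 2*t^-4 + 3*t^-5 - 3*t^-6 + 3*t^-7 - 3*t^-8 + 2*t^-9 - 2*t^-10 + t^-11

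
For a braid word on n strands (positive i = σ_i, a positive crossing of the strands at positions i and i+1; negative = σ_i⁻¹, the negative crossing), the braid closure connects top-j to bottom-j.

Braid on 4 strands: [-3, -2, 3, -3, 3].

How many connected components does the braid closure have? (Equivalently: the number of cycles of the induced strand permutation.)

3

Derivation:
Track the strand permutation on 4 strands, starting from identity.
  step 1: s3^-1 swaps positions 3,4 -> [1 2 4 3]
  step 2: s2^-1 swaps positions 2,3 -> [1 4 2 3]
  step 3: s3 swaps positions 3,4 -> [1 4 3 2]
  step 4: s3^-1 swaps positions 3,4 -> [1 4 2 3]
  step 5: s3 swaps positions 3,4 -> [1 4 3 2]
Final permutation (position -> original strand): [1 4 3 2]
Closure components = cycle count of this permutation = 3.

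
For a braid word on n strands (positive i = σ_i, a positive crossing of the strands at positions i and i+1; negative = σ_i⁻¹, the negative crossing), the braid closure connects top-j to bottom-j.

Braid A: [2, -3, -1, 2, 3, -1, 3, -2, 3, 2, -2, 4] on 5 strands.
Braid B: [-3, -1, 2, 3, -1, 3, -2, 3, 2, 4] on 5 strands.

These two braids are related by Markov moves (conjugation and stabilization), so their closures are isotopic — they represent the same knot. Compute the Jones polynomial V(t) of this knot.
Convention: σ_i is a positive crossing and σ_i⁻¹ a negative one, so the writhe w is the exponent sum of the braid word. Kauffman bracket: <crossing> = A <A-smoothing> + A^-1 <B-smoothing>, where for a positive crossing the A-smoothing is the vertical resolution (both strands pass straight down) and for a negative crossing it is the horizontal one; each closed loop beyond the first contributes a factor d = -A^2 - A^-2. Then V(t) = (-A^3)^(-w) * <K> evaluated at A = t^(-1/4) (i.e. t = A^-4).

Markov-equivalent braids have isotopic closures, hence identical knot invariants. Strip the Markov moves from each word to reach a common short braid β, then compute V(t) once on β.
Braid A: s2 s3^-1 s1^-1 s2 s3 s1^-1 s3 s2^-1 s3 s2 s2^-1 s4 on 5 strands reduces by inverse Markov moves (closure unchanged at each step):
  Destabilize: the word has the form β·s4 where s4 occurs only as the final letter (β ∈ B_4); drop it and the last strand → 4 strands.
  Deconjugate: the word is γ·β·γ⁻¹ with γ = s2 (prefix) and γ⁻¹ = s2^-1 (suffix); strip both.
Reduced to β = s3^-1 s1^-1 s2 s3 s1^-1 s3 s2^-1 s3 s2 on 4 strands, 9 crossings.
Braid B: s3^-1 s1^-1 s2 s3 s1^-1 s3 s2^-1 s3 s2 s4 on 5 strands reduces by inverse Markov moves (closure unchanged at each step):
  Destabilize: the word has the form β·s4 where s4 occurs only as the final letter (β ∈ B_4); drop it and the last strand → 4 strands.
Reduced to β = s3^-1 s1^-1 s2 s3 s1^-1 s3 s2^-1 s3 s2 on 4 strands, 9 crossings.
Both give the same β = s3^-1 s1^-1 s2 s3 s1^-1 s3 s2^-1 s3 s2 on 4 strands, so one state sum suffices:
Braid: s3^-1 s1^-1 s2 s3 s1^-1 s3 s2^-1 s3 s2 on 4 strands, 9 crossings.
Writhe w = (#positive) - (#negative) = 5 - 4 = 1.
State-sum expansion of <K>. There are 2^9 = 512 states.
Smooth each crossing (0=||, 1=⌣⌢); contribution A^(Σ sign_k(1-2s_k)) * d^(L-1).
Tabulate the states by total A-exponent and number of loops L (A-exp: L × count):
  A^9: L=2 ×1
  A^7: L=1 ×3, L=3 ×6
  A^5: L=2 ×26, L=4 ×10
  A^3: L=1 ×21, L=3 ×58, L=5 ×5
  A^1: L=2 ×86, L=4 ×39, L=6 ×1
  A^-1: L=1 ×35, L=3 ×80, L=5 ×11
  A^-3: L=2 ×53, L=4 ×30, L=6 ×1
  A^-5: L=3 ×32, L=5 ×4
  A^-7: L=4 ×9
  A^-9: L=5 ×1
Each group contributes A^e * Σ count * d^(L-1):
Powers of d = -A^2 - A^-2: d^2 = A^4 + 2 + A^-4; d^3 = -A^6 - 3*A^2 - 3*A^-2 - A^-6; d^4 = A^8 + 4*A^4 + 6 + 4*A^-4 + A^-8; d^5 = -A^10 - 5*A^6 - 10*A^2 - 10*A^-2 - 5*A^-6 - A^-10.
  A^9 * (d) = -A^11 - A^7
  A^7 * (3 + 6*d^2) = 6*A^11 + 15*A^7 + 6*A^3
  A^5 * (26*d + 10*d^3) = -10*A^11 - 56*A^7 - 56*A^3 - 10*A^-1
  A^3 * (21 + 58*d^2 + 5*d^4) = 5*A^11 + 78*A^7 + 167*A^3 + 78*A^-1 + 5*A^-5
  A^1 * (86*d + 39*d^3 + d^5) = -A^11 - 44*A^7 - 213*A^3 - 213*A^-1 - 44*A^-5 - A^-9
  A^-1 * (35 + 80*d^2 + 11*d^4) = 11*A^7 + 124*A^3 + 261*A^-1 + 124*A^-5 + 11*A^-9
  A^-3 * (53*d + 30*d^3 + d^5) = -A^7 - 35*A^3 - 153*A^-1 - 153*A^-5 - 35*A^-9 - A^-13
  A^-5 * (32*d^2 + 4*d^4) = 4*A^3 + 48*A^-1 + 88*A^-5 + 48*A^-9 + 4*A^-13
  A^-7 * (9*d^3) = -9*A^-1 - 27*A^-5 - 27*A^-9 - 9*A^-13
  A^-9 * (d^4) = A^-1 + 4*A^-5 + 6*A^-9 + 4*A^-13 + A^-17
Summing the groups: <K> = -A^11 + 2*A^7 - 3*A^3 + 3*A^-1 - 3*A^-5 + 2*A^-9 - 2*A^-13 + A^-17
Normalise by the writhe: (-A^3)^(-w) = (-A^3)^(-1) = -A^-3, so f(A) = -A^-3 * <K> = A^8 - 2*A^4 + 3 - 3*A^-4 + 3*A^-8 - 2*A^-12 + 2*A^-16 - A^-20.
Substitute A = t^(-1/4), i.e. A^e → t^(-e/4): V(t) = -t^5 + 2*t^4 - 2*t^3 + 3*t^2 - 3*t + 3 - 2*t^-1 + t^-2

Answer: -t^5 + 2*t^4 - 2*t^3 + 3*t^2 - 3*t + 3 - 2*t^-1 + t^-2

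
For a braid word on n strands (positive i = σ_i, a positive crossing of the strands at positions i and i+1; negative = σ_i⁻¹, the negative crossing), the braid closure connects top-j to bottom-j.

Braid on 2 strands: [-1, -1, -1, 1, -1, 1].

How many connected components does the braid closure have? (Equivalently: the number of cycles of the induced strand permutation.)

Track the strand permutation on 2 strands, starting from identity.
  step 1: s1^-1 swaps positions 1,2 -> [2 1]
  step 2: s1^-1 swaps positions 1,2 -> [1 2]
  step 3: s1^-1 swaps positions 1,2 -> [2 1]
  step 4: s1 swaps positions 1,2 -> [1 2]
  step 5: s1^-1 swaps positions 1,2 -> [2 1]
  step 6: s1 swaps positions 1,2 -> [1 2]
Final permutation (position -> original strand): [1 2]
Closure components = cycle count of this permutation = 2.

Answer: 2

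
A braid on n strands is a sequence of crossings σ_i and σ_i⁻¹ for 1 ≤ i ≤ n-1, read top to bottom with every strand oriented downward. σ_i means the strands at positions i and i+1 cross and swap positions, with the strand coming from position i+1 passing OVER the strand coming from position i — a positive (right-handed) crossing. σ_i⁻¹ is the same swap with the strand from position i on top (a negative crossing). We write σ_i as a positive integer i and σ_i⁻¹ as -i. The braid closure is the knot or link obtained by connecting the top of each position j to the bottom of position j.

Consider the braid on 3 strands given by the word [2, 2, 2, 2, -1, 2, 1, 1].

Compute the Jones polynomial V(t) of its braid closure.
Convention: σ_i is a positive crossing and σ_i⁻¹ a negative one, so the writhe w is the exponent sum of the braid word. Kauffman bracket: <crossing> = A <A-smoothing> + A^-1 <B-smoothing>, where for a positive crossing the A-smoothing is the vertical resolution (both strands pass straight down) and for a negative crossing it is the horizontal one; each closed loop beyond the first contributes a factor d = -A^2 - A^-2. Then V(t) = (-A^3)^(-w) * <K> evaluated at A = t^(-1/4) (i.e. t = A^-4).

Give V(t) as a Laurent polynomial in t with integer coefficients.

-t^9 + t^8 - 2*t^7 + 3*t^6 - 2*t^5 + 2*t^4 - t^3 + t^2

Derivation:
Braid: s2 s2 s2 s2 s1^-1 s2 s1 s1 on 3 strands, 8 crossings.
Writhe w = (#positive) - (#negative) = 7 - 1 = 6.
Computing the Kauffman bracket via state sum. There are 2^8 = 256 states.
For each crossing: s=0 is the vertical smoothing, s=1 horizontal. Crossing k contributes A^(sign_k * (1 - 2*s_k)); loop factor d = -A^2 - A^-2.
Tabulate the states by total A-exponent and number of loops L (A-exp: L × count):
  A^8: L=2 ×1
  A^6: L=1 ×5, L=3 ×3
  A^4: L=2 ×27, L=4 ×1
  A^2: L=1 ×18, L=3 ×38
  A^0: L=2 ×41, L=4 ×29
  A^-2: L=3 ×44, L=5 ×12
  A^-4: L=4 ×26, L=6 ×2
  A^-6: L=5 ×8
  A^-8: L=6 ×1
Each group contributes A^e * Σ count * d^(L-1):
Powers of d = -A^2 - A^-2: d^2 = A^4 + 2 + A^-4; d^3 = -A^6 - 3*A^2 - 3*A^-2 - A^-6; d^4 = A^8 + 4*A^4 + 6 + 4*A^-4 + A^-8; d^5 = -A^10 - 5*A^6 - 10*A^2 - 10*A^-2 - 5*A^-6 - A^-10.
  A^8 * (d) = -A^10 - A^6
  A^6 * (5 + 3*d^2) = 3*A^10 + 11*A^6 + 3*A^2
  A^4 * (27*d + d^3) = -A^10 - 30*A^6 - 30*A^2 - A^-2
  A^2 * (18 + 38*d^2) = 38*A^6 + 94*A^2 + 38*A^-2
  A^0 * (41*d + 29*d^3) = -29*A^6 - 128*A^2 - 128*A^-2 - 29*A^-6
  A^-2 * (44*d^2 + 12*d^4) = 12*A^6 + 92*A^2 + 160*A^-2 + 92*A^-6 + 12*A^-10
  A^-4 * (26*d^3 + 2*d^5) = -2*A^6 - 36*A^2 - 98*A^-2 - 98*A^-6 - 36*A^-10 - 2*A^-14
  A^-6 * (8*d^4) = 8*A^2 + 32*A^-2 + 48*A^-6 + 32*A^-10 + 8*A^-14
  A^-8 * (d^5) = -A^2 - 5*A^-2 - 10*A^-6 - 10*A^-10 - 5*A^-14 - A^-18
Summing the groups: <K> = A^10 - A^6 + 2*A^2 - 2*A^-2 + 3*A^-6 - 2*A^-10 + A^-14 - A^-18
Normalise by the writhe: (-A^3)^(-w) = (-A^3)^(-6) = A^-18, so f(A) = A^-18 * <K> = A^-8 - A^-12 + 2*A^-16 - 2*A^-20 + 3*A^-24 - 2*A^-28 + A^-32 - A^-36.
Substitute A = t^(-1/4), i.e. A^e → t^(-e/4): V(t) = -t^9 + t^8 - 2*t^7 + 3*t^6 - 2*t^5 + 2*t^4 - t^3 + t^2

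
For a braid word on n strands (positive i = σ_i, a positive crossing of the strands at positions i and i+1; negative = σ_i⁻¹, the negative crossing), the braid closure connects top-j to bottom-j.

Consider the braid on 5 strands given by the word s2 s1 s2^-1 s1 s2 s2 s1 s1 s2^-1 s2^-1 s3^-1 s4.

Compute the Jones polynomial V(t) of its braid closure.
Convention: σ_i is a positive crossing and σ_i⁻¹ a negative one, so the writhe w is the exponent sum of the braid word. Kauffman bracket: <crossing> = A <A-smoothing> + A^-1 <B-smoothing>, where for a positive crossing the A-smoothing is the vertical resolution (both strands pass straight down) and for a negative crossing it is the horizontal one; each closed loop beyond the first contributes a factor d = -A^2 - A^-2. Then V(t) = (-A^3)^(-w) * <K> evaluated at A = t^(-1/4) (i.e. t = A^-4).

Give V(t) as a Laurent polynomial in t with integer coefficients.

The presented braid s2 s1 s2^-1 s1 s2 s2 s1 s1 s2^-1 s2^-1 s3^-1 s4 on 5 strands reduces by inverse Markov moves (closure unchanged at each step):
  Destabilize: the word has the form β·s4 where s4 occurs only as the final letter (β ∈ B_4); drop it and the last strand → 4 strands.
  Destabilize: the word has the form β·s3^-1 where s3^-1 occurs only as the final letter (β ∈ B_3); drop it and the last strand → 3 strands.
  Deconjugate: the word is γ·β·γ⁻¹ with γ = s2 (prefix) and γ⁻¹ = s2^-1 (suffix); strip both.
Reduced to β = s1 s2^-1 s1 s2 s2 s1 s1 s2^-1 on 3 strands, 8 crossings.
Compute on β:
Braid: s1 s2^-1 s1 s2 s2 s1 s1 s2^-1 on 3 strands, 8 crossings.
Writhe w = (#positive) - (#negative) = 6 - 2 = 4.
State-sum expansion of <K>. There are 2^8 = 256 states.
Smooth each crossing (0=||, 1=⌣⌢); contribution A^(Σ sign_k(1-2s_k)) * d^(L-1).
Tabulate the states by total A-exponent and number of loops L (A-exp: L × count):
  A^8: L=3 ×1
  A^6: L=2 ×6, L=4 ×2
  A^4: L=1 ×11, L=3 ×16, L=5 ×1
  A^2: L=2 ×47, L=4 ×9
  A^0: L=1 ×26, L=3 ×43, L=5 ×1
  A^-2: L=2 ×41, L=4 ×15
  A^-4: L=3 ×26, L=5 ×2
  A^-6: L=4 ×8
  A^-8: L=5 ×1
Each group contributes A^e * Σ count * d^(L-1):
Powers of d = -A^2 - A^-2: d^2 = A^4 + 2 + A^-4; d^3 = -A^6 - 3*A^2 - 3*A^-2 - A^-6; d^4 = A^8 + 4*A^4 + 6 + 4*A^-4 + A^-8.
  A^8 * (d^2) = A^12 + 2*A^8 + A^4
  A^6 * (6*d + 2*d^3) = -2*A^12 - 12*A^8 - 12*A^4 - 2
  A^4 * (11 + 16*d^2 + d^4) = A^12 + 20*A^8 + 49*A^4 + 20 + A^-4
  A^2 * (47*d + 9*d^3) = -9*A^8 - 74*A^4 - 74 - 9*A^-4
  A^0 * (26 + 43*d^2 + d^4) = A^8 + 47*A^4 + 118 + 47*A^-4 + A^-8
  A^-2 * (41*d + 15*d^3) = -15*A^4 - 86 - 86*A^-4 - 15*A^-8
  A^-4 * (26*d^2 + 2*d^4) = 2*A^4 + 34 + 64*A^-4 + 34*A^-8 + 2*A^-12
  A^-6 * (8*d^3) = -8 - 24*A^-4 - 24*A^-8 - 8*A^-12
  A^-8 * (d^4) = 1 + 4*A^-4 + 6*A^-8 + 4*A^-12 + A^-16
Summing the groups: <K> = 2*A^8 - 2*A^4 + 3 - 3*A^-4 + 2*A^-8 - 2*A^-12 + A^-16
Normalise by the writhe: (-A^3)^(-w) = (-A^3)^(-4) = A^-12, so f(A) = A^-12 * <K> = 2*A^-4 - 2*A^-8 + 3*A^-12 - 3*A^-16 + 2*A^-20 - 2*A^-24 + A^-28.
Substitute A = t^(-1/4), i.e. A^e → t^(-e/4): V(t) = t^7 - 2*t^6 + 2*t^5 - 3*t^4 + 3*t^3 - 2*t^2 + 2*t

Answer: t^7 - 2*t^6 + 2*t^5 - 3*t^4 + 3*t^3 - 2*t^2 + 2*t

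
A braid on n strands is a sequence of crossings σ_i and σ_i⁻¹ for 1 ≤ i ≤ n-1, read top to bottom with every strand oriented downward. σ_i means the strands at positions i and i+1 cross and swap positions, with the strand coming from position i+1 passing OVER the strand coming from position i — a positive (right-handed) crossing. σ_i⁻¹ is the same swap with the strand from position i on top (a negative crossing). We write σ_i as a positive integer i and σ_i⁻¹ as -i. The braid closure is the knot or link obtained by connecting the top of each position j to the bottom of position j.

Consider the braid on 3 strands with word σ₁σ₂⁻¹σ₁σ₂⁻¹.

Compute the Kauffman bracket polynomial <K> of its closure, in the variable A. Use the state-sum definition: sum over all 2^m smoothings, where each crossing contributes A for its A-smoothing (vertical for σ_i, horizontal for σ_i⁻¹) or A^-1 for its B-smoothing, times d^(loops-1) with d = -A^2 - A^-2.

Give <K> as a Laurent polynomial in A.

Braid: s1 s2^-1 s1 s2^-1 on 3 strands, 4 crossings.
Writhe w = (#positive) - (#negative) = 2 - 2 = 0.
Computing the Kauffman bracket via state sum. There are 2^4 = 16 states.
For each crossing: s=0 is the vertical smoothing, s=1 horizontal. Crossing k contributes A^(sign_k * (1 - 2*s_k)); loop factor d = -A^2 - A^-2.
  state 0000: A-exp=+0, loops=3, term = A^0 * d^2
  state 0001: A-exp=+2, loops=2, term = A^2 * d^1
  state 0010: A-exp=-2, loops=2, term = A^-2 * d^1
  state 0011: A-exp=+0, loops=1, term = A^0 * d^0
  state 0100: A-exp=+2, loops=2, term = A^2 * d^1
  state 0101: A-exp=+4, loops=3, term = A^4 * d^2
  state 0110: A-exp=+0, loops=1, term = A^0 * d^0
  state 0111: A-exp=+2, loops=2, term = A^2 * d^1
  state 1000: A-exp=-2, loops=2, term = A^-2 * d^1
  state 1001: A-exp=+0, loops=1, term = A^0 * d^0
  state 1010: A-exp=-4, loops=3, term = A^-4 * d^2
  state 1011: A-exp=-2, loops=2, term = A^-2 * d^1
  state 1100: A-exp=+0, loops=1, term = A^0 * d^0
  state 1101: A-exp=+2, loops=2, term = A^2 * d^1
  state 1110: A-exp=-2, loops=2, term = A^-2 * d^1
  state 1111: A-exp=+0, loops=1, term = A^0 * d^0
Collect the terms by A-exponent (count of states per loop number):
Powers of d = -A^2 - A^-2: d^2 = A^4 + 2 + A^-4.
  A^4 * (d^2) = A^8 + 2*A^4 + 1
  A^2 * (4*d) = -4*A^4 - 4
  A^0 * (5 + d^2) = A^4 + 7 + A^-4
  A^-2 * (4*d) = -4 - 4*A^-4
  A^-4 * (d^2) = 1 + 2*A^-4 + A^-8
Summing the groups: <K> = A^8 - A^4 + 1 - A^-4 + A^-8

Answer: A^8 - A^4 + 1 - A^-4 + A^-8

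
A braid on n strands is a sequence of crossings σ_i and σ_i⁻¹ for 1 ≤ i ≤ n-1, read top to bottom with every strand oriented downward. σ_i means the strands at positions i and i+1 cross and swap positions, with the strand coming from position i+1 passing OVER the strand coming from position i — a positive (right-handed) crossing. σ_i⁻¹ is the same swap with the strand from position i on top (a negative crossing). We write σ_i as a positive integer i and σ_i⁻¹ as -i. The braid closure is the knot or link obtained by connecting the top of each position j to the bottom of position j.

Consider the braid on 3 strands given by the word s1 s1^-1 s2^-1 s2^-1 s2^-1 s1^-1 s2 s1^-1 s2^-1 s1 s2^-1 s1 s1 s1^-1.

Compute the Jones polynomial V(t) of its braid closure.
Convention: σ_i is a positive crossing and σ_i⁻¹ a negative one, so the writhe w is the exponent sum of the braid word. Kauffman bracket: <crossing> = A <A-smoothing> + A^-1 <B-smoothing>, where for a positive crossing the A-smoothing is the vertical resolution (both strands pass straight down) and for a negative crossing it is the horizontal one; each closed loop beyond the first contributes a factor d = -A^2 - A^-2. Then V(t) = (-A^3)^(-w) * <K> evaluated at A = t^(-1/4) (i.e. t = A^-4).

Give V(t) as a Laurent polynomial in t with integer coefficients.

-1 + 3*t^-1 - 3*t^-2 + 5*t^-3 - 5*t^-4 + 4*t^-5 - 3*t^-6 + 2*t^-7 - t^-8

Derivation:
The presented braid s1 s1^-1 s2^-1 s2^-1 s2^-1 s1^-1 s2 s1^-1 s2^-1 s1 s2^-1 s1 s1 s1^-1 on 3 strands reduces by inverse Markov moves (closure unchanged at each step):
  Deconjugate: the word is γ·β·γ⁻¹ with γ = s1 s1^-1 (prefix) and γ⁻¹ = s1 s1^-1 (suffix); strip both.
Reduced to β = s2^-1 s2^-1 s2^-1 s1^-1 s2 s1^-1 s2^-1 s1 s2^-1 s1 on 3 strands, 10 crossings.
Compute on β:
Braid: s2^-1 s2^-1 s2^-1 s1^-1 s2 s1^-1 s2^-1 s1 s2^-1 s1 on 3 strands, 10 crossings.
Writhe w = (#positive) - (#negative) = 3 - 7 = -4.
Enumerate smoothing states for the bracket polynomial. There are 2^10 = 1024 states.
Each crossing splits two ways (0=vertical, 1=horizontal). The state's weight is A^(#A-smoothings - #B-smoothings) * d^(loops - 1).
Tabulate the states by total A-exponent and number of loops L (A-exp: L × count):
  A^10: L=6 ×1
  A^8: L=5 ×10
  A^6: L=4 ×41, L=6 ×4
  A^4: L=3 ×88, L=5 ×31, L=7 ×1
  A^2: L=2 ×102, L=4 ×99, L=6 ×9
  A^0: L=1 ×54, L=3 ×162, L=5 ×36
  A^-2: L=2 ×134, L=4 ×74, L=6 ×2
  A^-4: L=1 ×30, L=3 ×82, L=5 ×8
  A^-6: L=2 ×32, L=4 ×13
  A^-8: L=1 ×3, L=3 ×7
  A^-10: L=2 ×1
Each group contributes A^e * Σ count * d^(L-1):
Powers of d = -A^2 - A^-2: d^2 = A^4 + 2 + A^-4; d^3 = -A^6 - 3*A^2 - 3*A^-2 - A^-6; d^4 = A^8 + 4*A^4 + 6 + 4*A^-4 + A^-8; d^5 = -A^10 - 5*A^6 - 10*A^2 - 10*A^-2 - 5*A^-6 - A^-10; d^6 = A^12 + 6*A^8 + 15*A^4 + 20 + 15*A^-4 + 6*A^-8 + A^-12.
  A^10 * (d^5) = -A^20 - 5*A^16 - 10*A^12 - 10*A^8 - 5*A^4 - 1
  A^8 * (10*d^4) = 10*A^16 + 40*A^12 + 60*A^8 + 40*A^4 + 10
  A^6 * (41*d^3 + 4*d^5) = -4*A^16 - 61*A^12 - 163*A^8 - 163*A^4 - 61 - 4*A^-4
  A^4 * (88*d^2 + 31*d^4 + d^6) = A^16 + 37*A^12 + 227*A^8 + 382*A^4 + 227 + 37*A^-4 + A^-8
  A^2 * (102*d + 99*d^3 + 9*d^5) = -9*A^12 - 144*A^8 - 489*A^4 - 489 - 144*A^-4 - 9*A^-8
  A^0 * (54 + 162*d^2 + 36*d^4) = 36*A^8 + 306*A^4 + 594 + 306*A^-4 + 36*A^-8
  A^-2 * (134*d + 74*d^3 + 2*d^5) = -2*A^8 - 84*A^4 - 376 - 376*A^-4 - 84*A^-8 - 2*A^-12
  A^-4 * (30 + 82*d^2 + 8*d^4) = 8*A^4 + 114 + 242*A^-4 + 114*A^-8 + 8*A^-12
  A^-6 * (32*d + 13*d^3) = -13 - 71*A^-4 - 71*A^-8 - 13*A^-12
  A^-8 * (3 + 7*d^2) = 7*A^-4 + 17*A^-8 + 7*A^-12
  A^-10 * (d) = -A^-8 - A^-12
Summing the groups: <K> = -A^20 + 2*A^16 - 3*A^12 + 4*A^8 - 5*A^4 + 5 - 3*A^-4 + 3*A^-8 - A^-12
Normalise by the writhe: (-A^3)^(-w) = (-A^3)^(4) = A^12, so f(A) = A^12 * <K> = -A^32 + 2*A^28 - 3*A^24 + 4*A^20 - 5*A^16 + 5*A^12 - 3*A^8 + 3*A^4 - 1.
Substitute A = t^(-1/4), i.e. A^e → t^(-e/4): V(t) = -1 + 3*t^-1 - 3*t^-2 + 5*t^-3 - 5*t^-4 + 4*t^-5 - 3*t^-6 + 2*t^-7 - t^-8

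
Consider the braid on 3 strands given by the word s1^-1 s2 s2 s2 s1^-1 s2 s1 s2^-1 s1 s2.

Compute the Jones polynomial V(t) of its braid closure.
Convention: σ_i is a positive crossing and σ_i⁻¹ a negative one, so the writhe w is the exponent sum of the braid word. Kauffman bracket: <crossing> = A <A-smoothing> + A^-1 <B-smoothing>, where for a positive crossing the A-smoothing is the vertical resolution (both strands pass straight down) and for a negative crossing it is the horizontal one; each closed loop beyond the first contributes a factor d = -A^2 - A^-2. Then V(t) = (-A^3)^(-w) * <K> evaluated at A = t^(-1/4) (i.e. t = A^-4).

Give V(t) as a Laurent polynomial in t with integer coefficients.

-t^8 + t^7 - 2*t^6 + 3*t^5 - 3*t^4 + 4*t^3 - 2*t^2 + 2*t - 1

Derivation:
Braid: s1^-1 s2 s2 s2 s1^-1 s2 s1 s2^-1 s1 s2 on 3 strands, 10 crossings.
Writhe w = (#positive) - (#negative) = 7 - 3 = 4.
Computing the Kauffman bracket via state sum. There are 2^10 = 1024 states.
For each crossing: s=0 is the vertical smoothing, s=1 horizontal. Crossing k contributes A^(sign_k * (1 - 2*s_k)); loop factor d = -A^2 - A^-2.
Tabulate the states by total A-exponent and number of loops L (A-exp: L × count):
  A^10: L=2 ×1
  A^8: L=1 ×5, L=3 ×5
  A^6: L=2 ×39, L=4 ×6
  A^4: L=1 ×34, L=3 ×85, L=5 ×1
  A^2: L=2 ×138, L=4 ×72
  A^0: L=1 ×48, L=3 ×167, L=5 ×37
  A^-2: L=2 ×91, L=4 ×109, L=6 ×10
  A^-4: L=3 ×82, L=5 ×37, L=7 ×1
  A^-6: L=4 ×40, L=6 ×5
  A^-8: L=5 ×10
  A^-10: L=6 ×1
Each group contributes A^e * Σ count * d^(L-1):
Powers of d = -A^2 - A^-2: d^2 = A^4 + 2 + A^-4; d^3 = -A^6 - 3*A^2 - 3*A^-2 - A^-6; d^4 = A^8 + 4*A^4 + 6 + 4*A^-4 + A^-8; d^5 = -A^10 - 5*A^6 - 10*A^2 - 10*A^-2 - 5*A^-6 - A^-10; d^6 = A^12 + 6*A^8 + 15*A^4 + 20 + 15*A^-4 + 6*A^-8 + A^-12.
  A^10 * (d) = -A^12 - A^8
  A^8 * (5 + 5*d^2) = 5*A^12 + 15*A^8 + 5*A^4
  A^6 * (39*d + 6*d^3) = -6*A^12 - 57*A^8 - 57*A^4 - 6
  A^4 * (34 + 85*d^2 + d^4) = A^12 + 89*A^8 + 210*A^4 + 89 + A^-4
  A^2 * (138*d + 72*d^3) = -72*A^8 - 354*A^4 - 354 - 72*A^-4
  A^0 * (48 + 167*d^2 + 37*d^4) = 37*A^8 + 315*A^4 + 604 + 315*A^-4 + 37*A^-8
  A^-2 * (91*d + 109*d^3 + 10*d^5) = -10*A^8 - 159*A^4 - 518 - 518*A^-4 - 159*A^-8 - 10*A^-12
  A^-4 * (82*d^2 + 37*d^4 + d^6) = A^8 + 43*A^4 + 245 + 406*A^-4 + 245*A^-8 + 43*A^-12 + A^-16
  A^-6 * (40*d^3 + 5*d^5) = -5*A^4 - 65 - 170*A^-4 - 170*A^-8 - 65*A^-12 - 5*A^-16
  A^-8 * (10*d^4) = 10 + 40*A^-4 + 60*A^-8 + 40*A^-12 + 10*A^-16
  A^-10 * (d^5) = -1 - 5*A^-4 - 10*A^-8 - 10*A^-12 - 5*A^-16 - A^-20
Summing the groups: <K> = -A^12 + 2*A^8 - 2*A^4 + 4 - 3*A^-4 + 3*A^-8 - 2*A^-12 + A^-16 - A^-20
Normalise by the writhe: (-A^3)^(-w) = (-A^3)^(-4) = A^-12, so f(A) = A^-12 * <K> = -1 + 2*A^-4 - 2*A^-8 + 4*A^-12 - 3*A^-16 + 3*A^-20 - 2*A^-24 + A^-28 - A^-32.
Substitute A = t^(-1/4), i.e. A^e → t^(-e/4): V(t) = -t^8 + t^7 - 2*t^6 + 3*t^5 - 3*t^4 + 4*t^3 - 2*t^2 + 2*t - 1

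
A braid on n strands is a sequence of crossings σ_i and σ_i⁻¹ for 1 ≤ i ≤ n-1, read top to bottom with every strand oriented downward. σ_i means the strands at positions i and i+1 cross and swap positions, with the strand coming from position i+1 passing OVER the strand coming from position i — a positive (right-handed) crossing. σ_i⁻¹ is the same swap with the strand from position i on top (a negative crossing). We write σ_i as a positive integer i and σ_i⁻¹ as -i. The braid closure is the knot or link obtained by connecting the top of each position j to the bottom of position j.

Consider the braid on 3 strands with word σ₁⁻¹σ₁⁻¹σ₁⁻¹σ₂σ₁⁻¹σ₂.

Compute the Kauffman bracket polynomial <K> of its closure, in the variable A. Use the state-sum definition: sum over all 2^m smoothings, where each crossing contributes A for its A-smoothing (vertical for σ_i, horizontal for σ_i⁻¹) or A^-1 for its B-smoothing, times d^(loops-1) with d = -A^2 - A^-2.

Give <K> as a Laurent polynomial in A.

A^14 - 2*A^10 + 2*A^6 - 2*A^2 + 2*A^-2 - A^-6 + A^-10

Derivation:
Braid: s1^-1 s1^-1 s1^-1 s2 s1^-1 s2 on 3 strands, 6 crossings.
Writhe w = (#positive) - (#negative) = 2 - 4 = -2.
Enumerate smoothing states for the bracket polynomial. There are 2^6 = 64 states.
For each crossing: s=0 is the vertical smoothing, s=1 horizontal. Crossing k contributes A^(sign_k * (1 - 2*s_k)); loop factor d = -A^2 - A^-2.
Tabulate the states by total A-exponent and number of loops L (A-exp: L × count):
  A^6: L=5 ×1
  A^4: L=4 ×6
  A^2: L=3 ×15
  A^0: L=2 ×19, L=4 ×1
  A^-2: L=1 ×11, L=3 ×4
  A^-4: L=2 ×6
  A^-6: L=3 ×1
Each group contributes A^e * Σ count * d^(L-1):
Powers of d = -A^2 - A^-2: d^2 = A^4 + 2 + A^-4; d^3 = -A^6 - 3*A^2 - 3*A^-2 - A^-6; d^4 = A^8 + 4*A^4 + 6 + 4*A^-4 + A^-8.
  A^6 * (d^4) = A^14 + 4*A^10 + 6*A^6 + 4*A^2 + A^-2
  A^4 * (6*d^3) = -6*A^10 - 18*A^6 - 18*A^2 - 6*A^-2
  A^2 * (15*d^2) = 15*A^6 + 30*A^2 + 15*A^-2
  A^0 * (19*d + d^3) = -A^6 - 22*A^2 - 22*A^-2 - A^-6
  A^-2 * (11 + 4*d^2) = 4*A^2 + 19*A^-2 + 4*A^-6
  A^-4 * (6*d) = -6*A^-2 - 6*A^-6
  A^-6 * (d^2) = A^-2 + 2*A^-6 + A^-10
Summing the groups: <K> = A^14 - 2*A^10 + 2*A^6 - 2*A^2 + 2*A^-2 - A^-6 + A^-10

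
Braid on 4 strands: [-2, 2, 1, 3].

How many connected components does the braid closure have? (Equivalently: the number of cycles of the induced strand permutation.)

Track the strand permutation on 4 strands, starting from identity.
  step 1: s2^-1 swaps positions 2,3 -> [1 3 2 4]
  step 2: s2 swaps positions 2,3 -> [1 2 3 4]
  step 3: s1 swaps positions 1,2 -> [2 1 3 4]
  step 4: s3 swaps positions 3,4 -> [2 1 4 3]
Final permutation (position -> original strand): [2 1 4 3]
Closure components = cycle count of this permutation = 2.

Answer: 2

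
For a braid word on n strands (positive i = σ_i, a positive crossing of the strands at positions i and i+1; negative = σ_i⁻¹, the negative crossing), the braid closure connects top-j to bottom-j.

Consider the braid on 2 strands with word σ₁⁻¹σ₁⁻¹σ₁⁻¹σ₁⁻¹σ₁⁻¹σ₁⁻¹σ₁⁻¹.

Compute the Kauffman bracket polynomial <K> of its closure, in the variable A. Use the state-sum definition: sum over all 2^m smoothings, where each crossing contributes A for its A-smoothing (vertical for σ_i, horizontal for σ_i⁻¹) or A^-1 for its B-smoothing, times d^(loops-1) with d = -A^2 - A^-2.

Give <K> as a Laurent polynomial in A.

A^19 - A^15 + A^11 - A^7 + A^3 - A^-1 - A^-9

Derivation:
Braid: s1^-1 s1^-1 s1^-1 s1^-1 s1^-1 s1^-1 s1^-1 on 2 strands, 7 crossings.
Writhe w = (#positive) - (#negative) = 0 - 7 = -7.
Computing the Kauffman bracket via state sum. There are 2^7 = 128 states.
For each crossing: s=0 is the vertical smoothing, s=1 horizontal. Crossing k contributes A^(sign_k * (1 - 2*s_k)); loop factor d = -A^2 - A^-2.
Tabulate the states by total A-exponent and number of loops L (A-exp: L × count):
  A^7: L=7 ×1
  A^5: L=6 ×7
  A^3: L=5 ×21
  A^1: L=4 ×35
  A^-1: L=3 ×35
  A^-3: L=2 ×21
  A^-5: L=1 ×7
  A^-7: L=2 ×1
Each group contributes A^e * Σ count * d^(L-1):
Powers of d = -A^2 - A^-2: d^2 = A^4 + 2 + A^-4; d^3 = -A^6 - 3*A^2 - 3*A^-2 - A^-6; d^4 = A^8 + 4*A^4 + 6 + 4*A^-4 + A^-8; d^5 = -A^10 - 5*A^6 - 10*A^2 - 10*A^-2 - 5*A^-6 - A^-10; d^6 = A^12 + 6*A^8 + 15*A^4 + 20 + 15*A^-4 + 6*A^-8 + A^-12.
  A^7 * (d^6) = A^19 + 6*A^15 + 15*A^11 + 20*A^7 + 15*A^3 + 6*A^-1 + A^-5
  A^5 * (7*d^5) = -7*A^15 - 35*A^11 - 70*A^7 - 70*A^3 - 35*A^-1 - 7*A^-5
  A^3 * (21*d^4) = 21*A^11 + 84*A^7 + 126*A^3 + 84*A^-1 + 21*A^-5
  A^1 * (35*d^3) = -35*A^7 - 105*A^3 - 105*A^-1 - 35*A^-5
  A^-1 * (35*d^2) = 35*A^3 + 70*A^-1 + 35*A^-5
  A^-3 * (21*d) = -21*A^-1 - 21*A^-5
  A^-5 * (7) = 7*A^-5
  A^-7 * (d) = -A^-5 - A^-9
Summing the groups: <K> = A^19 - A^15 + A^11 - A^7 + A^3 - A^-1 - A^-9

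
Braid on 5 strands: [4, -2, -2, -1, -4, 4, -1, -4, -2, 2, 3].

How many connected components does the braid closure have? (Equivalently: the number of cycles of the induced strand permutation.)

Track the strand permutation on 5 strands, starting from identity.
  step 1: s4 swaps positions 4,5 -> [1 2 3 5 4]
  step 2: s2^-1 swaps positions 2,3 -> [1 3 2 5 4]
  step 3: s2^-1 swaps positions 2,3 -> [1 2 3 5 4]
  step 4: s1^-1 swaps positions 1,2 -> [2 1 3 5 4]
  step 5: s4^-1 swaps positions 4,5 -> [2 1 3 4 5]
  step 6: s4 swaps positions 4,5 -> [2 1 3 5 4]
  step 7: s1^-1 swaps positions 1,2 -> [1 2 3 5 4]
  step 8: s4^-1 swaps positions 4,5 -> [1 2 3 4 5]
  step 9: s2^-1 swaps positions 2,3 -> [1 3 2 4 5]
  step 10: s2 swaps positions 2,3 -> [1 2 3 4 5]
  step 11: s3 swaps positions 3,4 -> [1 2 4 3 5]
Final permutation (position -> original strand): [1 2 4 3 5]
Closure components = cycle count of this permutation = 4.

Answer: 4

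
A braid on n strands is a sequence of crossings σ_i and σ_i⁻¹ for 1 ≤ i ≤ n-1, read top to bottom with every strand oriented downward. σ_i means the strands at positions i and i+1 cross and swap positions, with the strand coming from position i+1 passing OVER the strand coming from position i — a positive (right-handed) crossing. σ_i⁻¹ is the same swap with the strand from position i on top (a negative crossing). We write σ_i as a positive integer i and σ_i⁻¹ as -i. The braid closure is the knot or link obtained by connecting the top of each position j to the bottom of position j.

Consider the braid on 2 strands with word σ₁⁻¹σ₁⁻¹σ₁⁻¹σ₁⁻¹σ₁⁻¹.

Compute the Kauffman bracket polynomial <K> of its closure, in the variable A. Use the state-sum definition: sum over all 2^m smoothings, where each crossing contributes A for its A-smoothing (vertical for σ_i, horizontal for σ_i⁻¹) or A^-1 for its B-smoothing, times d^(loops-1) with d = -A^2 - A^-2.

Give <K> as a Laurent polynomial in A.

A^13 - A^9 + A^5 - A - A^-7

Derivation:
Braid: s1^-1 s1^-1 s1^-1 s1^-1 s1^-1 on 2 strands, 5 crossings.
Writhe w = (#positive) - (#negative) = 0 - 5 = -5.
Enumerate smoothing states for the bracket polynomial. There are 2^5 = 32 states.
Each crossing splits two ways (0=vertical, 1=horizontal). The state's weight is A^(#A-smoothings - #B-smoothings) * d^(loops - 1).
  state 00000: A-exp=-5, loops=2, term = A^-5 * d^1
  state 00001: A-exp=-3, loops=1, term = A^-3 * d^0
  state 00010: A-exp=-3, loops=1, term = A^-3 * d^0
  state 00011: A-exp=-1, loops=2, term = A^-1 * d^1
  state 00100: A-exp=-3, loops=1, term = A^-3 * d^0
  state 00101: A-exp=-1, loops=2, term = A^-1 * d^1
  state 00110: A-exp=-1, loops=2, term = A^-1 * d^1
  state 00111: A-exp=+1, loops=3, term = A^1 * d^2
  state 01000: A-exp=-3, loops=1, term = A^-3 * d^0
  state 01001: A-exp=-1, loops=2, term = A^-1 * d^1
  state 01010: A-exp=-1, loops=2, term = A^-1 * d^1
  state 01011: A-exp=+1, loops=3, term = A^1 * d^2
  state 01100: A-exp=-1, loops=2, term = A^-1 * d^1
  state 01101: A-exp=+1, loops=3, term = A^1 * d^2
  state 01110: A-exp=+1, loops=3, term = A^1 * d^2
  state 01111: A-exp=+3, loops=4, term = A^3 * d^3
  state 10000: A-exp=-3, loops=1, term = A^-3 * d^0
  state 10001: A-exp=-1, loops=2, term = A^-1 * d^1
  state 10010: A-exp=-1, loops=2, term = A^-1 * d^1
  state 10011: A-exp=+1, loops=3, term = A^1 * d^2
  state 10100: A-exp=-1, loops=2, term = A^-1 * d^1
  state 10101: A-exp=+1, loops=3, term = A^1 * d^2
  state 10110: A-exp=+1, loops=3, term = A^1 * d^2
  state 10111: A-exp=+3, loops=4, term = A^3 * d^3
  state 11000: A-exp=-1, loops=2, term = A^-1 * d^1
  state 11001: A-exp=+1, loops=3, term = A^1 * d^2
  state 11010: A-exp=+1, loops=3, term = A^1 * d^2
  state 11011: A-exp=+3, loops=4, term = A^3 * d^3
  state 11100: A-exp=+1, loops=3, term = A^1 * d^2
  state 11101: A-exp=+3, loops=4, term = A^3 * d^3
  state 11110: A-exp=+3, loops=4, term = A^3 * d^3
  state 11111: A-exp=+5, loops=5, term = A^5 * d^4
Collect the terms by A-exponent (count of states per loop number):
Powers of d = -A^2 - A^-2: d^2 = A^4 + 2 + A^-4; d^3 = -A^6 - 3*A^2 - 3*A^-2 - A^-6; d^4 = A^8 + 4*A^4 + 6 + 4*A^-4 + A^-8.
  A^5 * (d^4) = A^13 + 4*A^9 + 6*A^5 + 4*A + A^-3
  A^3 * (5*d^3) = -5*A^9 - 15*A^5 - 15*A - 5*A^-3
  A^1 * (10*d^2) = 10*A^5 + 20*A + 10*A^-3
  A^-1 * (10*d) = -10*A - 10*A^-3
  A^-3 * (5) = 5*A^-3
  A^-5 * (d) = -A^-3 - A^-7
Summing the groups: <K> = A^13 - A^9 + A^5 - A - A^-7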